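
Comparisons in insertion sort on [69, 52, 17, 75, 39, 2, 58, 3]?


Algorithm: insertion sort
Input: [69, 52, 17, 75, 39, 2, 58, 3]
Sorted: [2, 3, 17, 39, 52, 58, 69, 75]

23


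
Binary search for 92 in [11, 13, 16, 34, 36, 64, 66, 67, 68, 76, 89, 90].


Step 1: lo=0, hi=11, mid=5, val=64
Step 2: lo=6, hi=11, mid=8, val=68
Step 3: lo=9, hi=11, mid=10, val=89
Step 4: lo=11, hi=11, mid=11, val=90

Not found


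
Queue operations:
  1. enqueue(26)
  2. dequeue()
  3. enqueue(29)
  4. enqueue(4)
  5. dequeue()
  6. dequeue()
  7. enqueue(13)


enqueue(26) -> [26]
dequeue()->26, []
enqueue(29) -> [29]
enqueue(4) -> [29, 4]
dequeue()->29, [4]
dequeue()->4, []
enqueue(13) -> [13]

Final queue: [13]


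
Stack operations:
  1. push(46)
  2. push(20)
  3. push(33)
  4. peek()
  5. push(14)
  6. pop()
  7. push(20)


push(46) -> [46]
push(20) -> [46, 20]
push(33) -> [46, 20, 33]
peek()->33
push(14) -> [46, 20, 33, 14]
pop()->14, [46, 20, 33]
push(20) -> [46, 20, 33, 20]

Final stack: [46, 20, 33, 20]


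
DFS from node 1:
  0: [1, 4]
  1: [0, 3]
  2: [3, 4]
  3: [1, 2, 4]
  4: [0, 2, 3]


Visit 1, push [3, 0]
Visit 0, push [4]
Visit 4, push [3, 2]
Visit 2, push [3]
Visit 3, push []

DFS order: [1, 0, 4, 2, 3]


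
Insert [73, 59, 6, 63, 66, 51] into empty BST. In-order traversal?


Insert 73: root
Insert 59: L from 73
Insert 6: L from 73 -> L from 59
Insert 63: L from 73 -> R from 59
Insert 66: L from 73 -> R from 59 -> R from 63
Insert 51: L from 73 -> L from 59 -> R from 6

In-order: [6, 51, 59, 63, 66, 73]


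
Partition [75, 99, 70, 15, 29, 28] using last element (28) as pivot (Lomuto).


Pivot: 28
  15 <= 28: swap -> [15, 99, 70, 75, 29, 28]
Place pivot at 1: [15, 28, 70, 75, 29, 99]

Partitioned: [15, 28, 70, 75, 29, 99]


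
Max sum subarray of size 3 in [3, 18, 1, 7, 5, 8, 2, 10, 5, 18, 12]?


[0:3]: 22
[1:4]: 26
[2:5]: 13
[3:6]: 20
[4:7]: 15
[5:8]: 20
[6:9]: 17
[7:10]: 33
[8:11]: 35

Max: 35 at [8:11]


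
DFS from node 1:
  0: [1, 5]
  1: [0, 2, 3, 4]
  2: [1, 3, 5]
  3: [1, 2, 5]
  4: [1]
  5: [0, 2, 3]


Visit 1, push [4, 3, 2, 0]
Visit 0, push [5]
Visit 5, push [3, 2]
Visit 2, push [3]
Visit 3, push []
Visit 4, push []

DFS order: [1, 0, 5, 2, 3, 4]


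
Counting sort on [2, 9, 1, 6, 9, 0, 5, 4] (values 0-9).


Input: [2, 9, 1, 6, 9, 0, 5, 4]
Counts: [1, 1, 1, 0, 1, 1, 1, 0, 0, 2]

Sorted: [0, 1, 2, 4, 5, 6, 9, 9]


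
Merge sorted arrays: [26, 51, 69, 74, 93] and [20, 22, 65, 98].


Take 20 from B
Take 22 from B
Take 26 from A
Take 51 from A
Take 65 from B
Take 69 from A
Take 74 from A
Take 93 from A

Merged: [20, 22, 26, 51, 65, 69, 74, 93, 98]


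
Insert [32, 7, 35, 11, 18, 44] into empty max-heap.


Insert 32: [32]
Insert 7: [32, 7]
Insert 35: [35, 7, 32]
Insert 11: [35, 11, 32, 7]
Insert 18: [35, 18, 32, 7, 11]
Insert 44: [44, 18, 35, 7, 11, 32]

Final heap: [44, 18, 35, 7, 11, 32]


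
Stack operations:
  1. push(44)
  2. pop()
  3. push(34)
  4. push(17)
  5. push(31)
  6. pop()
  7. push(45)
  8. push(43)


push(44) -> [44]
pop()->44, []
push(34) -> [34]
push(17) -> [34, 17]
push(31) -> [34, 17, 31]
pop()->31, [34, 17]
push(45) -> [34, 17, 45]
push(43) -> [34, 17, 45, 43]

Final stack: [34, 17, 45, 43]


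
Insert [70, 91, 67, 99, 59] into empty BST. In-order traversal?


Insert 70: root
Insert 91: R from 70
Insert 67: L from 70
Insert 99: R from 70 -> R from 91
Insert 59: L from 70 -> L from 67

In-order: [59, 67, 70, 91, 99]


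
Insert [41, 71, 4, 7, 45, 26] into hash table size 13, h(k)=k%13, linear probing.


Insert 41: h=2 -> slot 2
Insert 71: h=6 -> slot 6
Insert 4: h=4 -> slot 4
Insert 7: h=7 -> slot 7
Insert 45: h=6, 2 probes -> slot 8
Insert 26: h=0 -> slot 0

Table: [26, None, 41, None, 4, None, 71, 7, 45, None, None, None, None]


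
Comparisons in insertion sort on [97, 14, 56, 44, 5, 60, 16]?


Algorithm: insertion sort
Input: [97, 14, 56, 44, 5, 60, 16]
Sorted: [5, 14, 16, 44, 56, 60, 97]

17


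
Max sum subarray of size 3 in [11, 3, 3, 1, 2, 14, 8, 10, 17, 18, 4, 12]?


[0:3]: 17
[1:4]: 7
[2:5]: 6
[3:6]: 17
[4:7]: 24
[5:8]: 32
[6:9]: 35
[7:10]: 45
[8:11]: 39
[9:12]: 34

Max: 45 at [7:10]


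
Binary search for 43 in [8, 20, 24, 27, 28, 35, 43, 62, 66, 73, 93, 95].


Step 1: lo=0, hi=11, mid=5, val=35
Step 2: lo=6, hi=11, mid=8, val=66
Step 3: lo=6, hi=7, mid=6, val=43

Found at index 6


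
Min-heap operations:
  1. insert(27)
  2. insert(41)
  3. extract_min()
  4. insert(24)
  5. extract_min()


insert(27) -> [27]
insert(41) -> [27, 41]
extract_min()->27, [41]
insert(24) -> [24, 41]
extract_min()->24, [41]

Final heap: [41]


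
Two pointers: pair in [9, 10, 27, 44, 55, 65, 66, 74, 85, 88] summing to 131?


lo=0(9)+hi=9(88)=97
lo=1(10)+hi=9(88)=98
lo=2(27)+hi=9(88)=115
lo=3(44)+hi=9(88)=132
lo=3(44)+hi=8(85)=129
lo=4(55)+hi=8(85)=140
lo=4(55)+hi=7(74)=129
lo=5(65)+hi=7(74)=139
lo=5(65)+hi=6(66)=131

Yes: 65+66=131


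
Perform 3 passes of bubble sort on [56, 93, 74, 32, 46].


Initial: [56, 93, 74, 32, 46]
Pass 1: [56, 74, 32, 46, 93] (3 swaps)
Pass 2: [56, 32, 46, 74, 93] (2 swaps)
Pass 3: [32, 46, 56, 74, 93] (2 swaps)

After 3 passes: [32, 46, 56, 74, 93]


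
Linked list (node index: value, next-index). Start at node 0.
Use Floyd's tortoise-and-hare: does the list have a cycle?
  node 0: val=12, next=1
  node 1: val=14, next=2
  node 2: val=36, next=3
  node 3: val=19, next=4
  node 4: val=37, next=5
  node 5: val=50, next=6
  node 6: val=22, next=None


Floyd's tortoise (slow, +1) and hare (fast, +2):
  init: slow=0, fast=0
  step 1: slow=1, fast=2
  step 2: slow=2, fast=4
  step 3: slow=3, fast=6
  step 4: fast -> None, no cycle

Cycle: no


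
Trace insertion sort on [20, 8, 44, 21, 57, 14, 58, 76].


Initial: [20, 8, 44, 21, 57, 14, 58, 76]
Insert 8: [8, 20, 44, 21, 57, 14, 58, 76]
Insert 44: [8, 20, 44, 21, 57, 14, 58, 76]
Insert 21: [8, 20, 21, 44, 57, 14, 58, 76]
Insert 57: [8, 20, 21, 44, 57, 14, 58, 76]
Insert 14: [8, 14, 20, 21, 44, 57, 58, 76]
Insert 58: [8, 14, 20, 21, 44, 57, 58, 76]
Insert 76: [8, 14, 20, 21, 44, 57, 58, 76]

Sorted: [8, 14, 20, 21, 44, 57, 58, 76]


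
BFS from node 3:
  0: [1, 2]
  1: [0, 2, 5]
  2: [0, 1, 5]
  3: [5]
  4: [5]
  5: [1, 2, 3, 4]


Visit 3, enqueue [5]
Visit 5, enqueue [1, 2, 4]
Visit 1, enqueue [0]
Visit 2, enqueue []
Visit 4, enqueue []
Visit 0, enqueue []

BFS order: [3, 5, 1, 2, 4, 0]


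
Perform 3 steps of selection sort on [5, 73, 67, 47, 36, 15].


Initial: [5, 73, 67, 47, 36, 15]
Step 1: min=5 at 0
  Swap: [5, 73, 67, 47, 36, 15]
Step 2: min=15 at 5
  Swap: [5, 15, 67, 47, 36, 73]
Step 3: min=36 at 4
  Swap: [5, 15, 36, 47, 67, 73]

After 3 steps: [5, 15, 36, 47, 67, 73]


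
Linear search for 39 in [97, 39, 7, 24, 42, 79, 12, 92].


i=0: 97!=39
i=1: 39==39 found!

Found at 1, 2 comps


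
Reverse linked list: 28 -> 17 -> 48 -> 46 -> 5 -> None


Step 1: curr=28, set curr.next=prev(None) | reversed so far: 28
Step 2: curr=17, set curr.next=prev(28) | reversed so far: 17 -> 28
Step 3: curr=48, set curr.next=prev(17) | reversed so far: 48 -> 17 -> 28
Step 4: curr=46, set curr.next=prev(48) | reversed so far: 46 -> 48 -> 17 -> 28
Step 5: curr=5, set curr.next=prev(46) | reversed so far: 5 -> 46 -> 48 -> 17 -> 28

5 -> 46 -> 48 -> 17 -> 28 -> None


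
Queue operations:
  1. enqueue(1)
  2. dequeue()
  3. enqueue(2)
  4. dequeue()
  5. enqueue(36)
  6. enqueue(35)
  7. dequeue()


enqueue(1) -> [1]
dequeue()->1, []
enqueue(2) -> [2]
dequeue()->2, []
enqueue(36) -> [36]
enqueue(35) -> [36, 35]
dequeue()->36, [35]

Final queue: [35]


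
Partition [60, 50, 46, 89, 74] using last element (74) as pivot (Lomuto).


Pivot: 74
  60 <= 74: advance i (no swap)
  50 <= 74: advance i (no swap)
  46 <= 74: advance i (no swap)
Place pivot at 3: [60, 50, 46, 74, 89]

Partitioned: [60, 50, 46, 74, 89]


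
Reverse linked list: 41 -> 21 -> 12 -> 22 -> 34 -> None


Step 1: curr=41, set curr.next=prev(None) | reversed so far: 41
Step 2: curr=21, set curr.next=prev(41) | reversed so far: 21 -> 41
Step 3: curr=12, set curr.next=prev(21) | reversed so far: 12 -> 21 -> 41
Step 4: curr=22, set curr.next=prev(12) | reversed so far: 22 -> 12 -> 21 -> 41
Step 5: curr=34, set curr.next=prev(22) | reversed so far: 34 -> 22 -> 12 -> 21 -> 41

34 -> 22 -> 12 -> 21 -> 41 -> None


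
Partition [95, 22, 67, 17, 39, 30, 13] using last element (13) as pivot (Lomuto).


Pivot: 13
Place pivot at 0: [13, 22, 67, 17, 39, 30, 95]

Partitioned: [13, 22, 67, 17, 39, 30, 95]


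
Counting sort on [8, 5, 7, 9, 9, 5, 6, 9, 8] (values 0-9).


Input: [8, 5, 7, 9, 9, 5, 6, 9, 8]
Counts: [0, 0, 0, 0, 0, 2, 1, 1, 2, 3]

Sorted: [5, 5, 6, 7, 8, 8, 9, 9, 9]


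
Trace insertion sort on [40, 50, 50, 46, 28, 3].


Initial: [40, 50, 50, 46, 28, 3]
Insert 50: [40, 50, 50, 46, 28, 3]
Insert 50: [40, 50, 50, 46, 28, 3]
Insert 46: [40, 46, 50, 50, 28, 3]
Insert 28: [28, 40, 46, 50, 50, 3]
Insert 3: [3, 28, 40, 46, 50, 50]

Sorted: [3, 28, 40, 46, 50, 50]


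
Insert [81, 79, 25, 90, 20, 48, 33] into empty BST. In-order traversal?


Insert 81: root
Insert 79: L from 81
Insert 25: L from 81 -> L from 79
Insert 90: R from 81
Insert 20: L from 81 -> L from 79 -> L from 25
Insert 48: L from 81 -> L from 79 -> R from 25
Insert 33: L from 81 -> L from 79 -> R from 25 -> L from 48

In-order: [20, 25, 33, 48, 79, 81, 90]


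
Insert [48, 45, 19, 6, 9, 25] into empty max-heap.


Insert 48: [48]
Insert 45: [48, 45]
Insert 19: [48, 45, 19]
Insert 6: [48, 45, 19, 6]
Insert 9: [48, 45, 19, 6, 9]
Insert 25: [48, 45, 25, 6, 9, 19]

Final heap: [48, 45, 25, 6, 9, 19]


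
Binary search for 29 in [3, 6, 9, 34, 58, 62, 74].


Step 1: lo=0, hi=6, mid=3, val=34
Step 2: lo=0, hi=2, mid=1, val=6
Step 3: lo=2, hi=2, mid=2, val=9

Not found


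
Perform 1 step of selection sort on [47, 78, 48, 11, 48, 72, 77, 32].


Initial: [47, 78, 48, 11, 48, 72, 77, 32]
Step 1: min=11 at 3
  Swap: [11, 78, 48, 47, 48, 72, 77, 32]

After 1 step: [11, 78, 48, 47, 48, 72, 77, 32]


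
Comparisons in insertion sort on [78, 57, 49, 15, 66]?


Algorithm: insertion sort
Input: [78, 57, 49, 15, 66]
Sorted: [15, 49, 57, 66, 78]

8


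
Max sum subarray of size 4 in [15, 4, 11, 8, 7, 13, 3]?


[0:4]: 38
[1:5]: 30
[2:6]: 39
[3:7]: 31

Max: 39 at [2:6]


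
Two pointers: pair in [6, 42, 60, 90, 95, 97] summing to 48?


lo=0(6)+hi=5(97)=103
lo=0(6)+hi=4(95)=101
lo=0(6)+hi=3(90)=96
lo=0(6)+hi=2(60)=66
lo=0(6)+hi=1(42)=48

Yes: 6+42=48


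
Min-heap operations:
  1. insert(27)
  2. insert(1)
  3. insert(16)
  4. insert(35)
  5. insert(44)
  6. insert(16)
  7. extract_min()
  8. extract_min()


insert(27) -> [27]
insert(1) -> [1, 27]
insert(16) -> [1, 27, 16]
insert(35) -> [1, 27, 16, 35]
insert(44) -> [1, 27, 16, 35, 44]
insert(16) -> [1, 27, 16, 35, 44, 16]
extract_min()->1, [16, 27, 16, 35, 44]
extract_min()->16, [16, 27, 44, 35]

Final heap: [16, 27, 44, 35]


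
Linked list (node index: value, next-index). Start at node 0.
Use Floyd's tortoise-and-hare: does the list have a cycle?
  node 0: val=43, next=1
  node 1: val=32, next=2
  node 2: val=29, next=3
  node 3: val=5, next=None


Floyd's tortoise (slow, +1) and hare (fast, +2):
  init: slow=0, fast=0
  step 1: slow=1, fast=2
  step 2: fast 2->3->None, no cycle

Cycle: no


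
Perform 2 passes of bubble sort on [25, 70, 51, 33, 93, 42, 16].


Initial: [25, 70, 51, 33, 93, 42, 16]
Pass 1: [25, 51, 33, 70, 42, 16, 93] (4 swaps)
Pass 2: [25, 33, 51, 42, 16, 70, 93] (3 swaps)

After 2 passes: [25, 33, 51, 42, 16, 70, 93]


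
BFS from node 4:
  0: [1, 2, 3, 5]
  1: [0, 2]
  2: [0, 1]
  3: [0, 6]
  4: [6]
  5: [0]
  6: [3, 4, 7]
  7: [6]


Visit 4, enqueue [6]
Visit 6, enqueue [3, 7]
Visit 3, enqueue [0]
Visit 7, enqueue []
Visit 0, enqueue [1, 2, 5]
Visit 1, enqueue []
Visit 2, enqueue []
Visit 5, enqueue []

BFS order: [4, 6, 3, 7, 0, 1, 2, 5]


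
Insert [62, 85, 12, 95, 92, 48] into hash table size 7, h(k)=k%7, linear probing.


Insert 62: h=6 -> slot 6
Insert 85: h=1 -> slot 1
Insert 12: h=5 -> slot 5
Insert 95: h=4 -> slot 4
Insert 92: h=1, 1 probes -> slot 2
Insert 48: h=6, 1 probes -> slot 0

Table: [48, 85, 92, None, 95, 12, 62]


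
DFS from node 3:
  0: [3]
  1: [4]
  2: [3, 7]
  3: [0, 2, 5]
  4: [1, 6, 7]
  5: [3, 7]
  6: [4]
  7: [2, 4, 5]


Visit 3, push [5, 2, 0]
Visit 0, push []
Visit 2, push [7]
Visit 7, push [5, 4]
Visit 4, push [6, 1]
Visit 1, push []
Visit 6, push []
Visit 5, push []

DFS order: [3, 0, 2, 7, 4, 1, 6, 5]


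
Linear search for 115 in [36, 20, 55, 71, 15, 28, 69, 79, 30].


i=0: 36!=115
i=1: 20!=115
i=2: 55!=115
i=3: 71!=115
i=4: 15!=115
i=5: 28!=115
i=6: 69!=115
i=7: 79!=115
i=8: 30!=115

Not found, 9 comps


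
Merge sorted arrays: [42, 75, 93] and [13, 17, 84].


Take 13 from B
Take 17 from B
Take 42 from A
Take 75 from A
Take 84 from B

Merged: [13, 17, 42, 75, 84, 93]


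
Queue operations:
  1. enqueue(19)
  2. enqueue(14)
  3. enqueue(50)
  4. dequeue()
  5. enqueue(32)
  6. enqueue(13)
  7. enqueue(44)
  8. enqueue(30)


enqueue(19) -> [19]
enqueue(14) -> [19, 14]
enqueue(50) -> [19, 14, 50]
dequeue()->19, [14, 50]
enqueue(32) -> [14, 50, 32]
enqueue(13) -> [14, 50, 32, 13]
enqueue(44) -> [14, 50, 32, 13, 44]
enqueue(30) -> [14, 50, 32, 13, 44, 30]

Final queue: [14, 50, 32, 13, 44, 30]


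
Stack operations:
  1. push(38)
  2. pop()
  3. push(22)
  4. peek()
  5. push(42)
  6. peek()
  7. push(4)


push(38) -> [38]
pop()->38, []
push(22) -> [22]
peek()->22
push(42) -> [22, 42]
peek()->42
push(4) -> [22, 42, 4]

Final stack: [22, 42, 4]


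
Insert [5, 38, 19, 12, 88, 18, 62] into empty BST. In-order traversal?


Insert 5: root
Insert 38: R from 5
Insert 19: R from 5 -> L from 38
Insert 12: R from 5 -> L from 38 -> L from 19
Insert 88: R from 5 -> R from 38
Insert 18: R from 5 -> L from 38 -> L from 19 -> R from 12
Insert 62: R from 5 -> R from 38 -> L from 88

In-order: [5, 12, 18, 19, 38, 62, 88]


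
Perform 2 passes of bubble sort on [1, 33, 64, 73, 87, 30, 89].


Initial: [1, 33, 64, 73, 87, 30, 89]
Pass 1: [1, 33, 64, 73, 30, 87, 89] (1 swaps)
Pass 2: [1, 33, 64, 30, 73, 87, 89] (1 swaps)

After 2 passes: [1, 33, 64, 30, 73, 87, 89]


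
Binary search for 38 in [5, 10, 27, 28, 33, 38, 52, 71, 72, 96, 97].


Step 1: lo=0, hi=10, mid=5, val=38

Found at index 5


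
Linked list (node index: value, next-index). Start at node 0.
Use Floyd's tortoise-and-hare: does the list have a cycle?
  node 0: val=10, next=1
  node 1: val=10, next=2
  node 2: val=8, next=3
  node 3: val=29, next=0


Floyd's tortoise (slow, +1) and hare (fast, +2):
  init: slow=0, fast=0
  step 1: slow=1, fast=2
  step 2: slow=2, fast=0
  step 3: slow=3, fast=2
  step 4: slow=0, fast=0
  slow == fast at node 0: cycle detected

Cycle: yes


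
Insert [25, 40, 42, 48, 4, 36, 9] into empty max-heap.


Insert 25: [25]
Insert 40: [40, 25]
Insert 42: [42, 25, 40]
Insert 48: [48, 42, 40, 25]
Insert 4: [48, 42, 40, 25, 4]
Insert 36: [48, 42, 40, 25, 4, 36]
Insert 9: [48, 42, 40, 25, 4, 36, 9]

Final heap: [48, 42, 40, 25, 4, 36, 9]


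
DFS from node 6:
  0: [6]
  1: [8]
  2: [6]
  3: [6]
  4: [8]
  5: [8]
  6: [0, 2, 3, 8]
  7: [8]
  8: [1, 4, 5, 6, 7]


Visit 6, push [8, 3, 2, 0]
Visit 0, push []
Visit 2, push []
Visit 3, push []
Visit 8, push [7, 5, 4, 1]
Visit 1, push []
Visit 4, push []
Visit 5, push []
Visit 7, push []

DFS order: [6, 0, 2, 3, 8, 1, 4, 5, 7]


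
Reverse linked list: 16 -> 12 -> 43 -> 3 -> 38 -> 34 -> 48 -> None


Step 1: curr=16, set curr.next=prev(None) | reversed so far: 16
Step 2: curr=12, set curr.next=prev(16) | reversed so far: 12 -> 16
Step 3: curr=43, set curr.next=prev(12) | reversed so far: 43 -> 12 -> 16
Step 4: curr=3, set curr.next=prev(43) | reversed so far: 3 -> 43 -> 12 -> 16
Step 5: curr=38, set curr.next=prev(3) | reversed so far: 38 -> 3 -> 43 -> 12 -> 16
Step 6: curr=34, set curr.next=prev(38) | reversed so far: 34 -> 38 -> 3 -> 43 -> 12 -> 16
Step 7: curr=48, set curr.next=prev(34) | reversed so far: 48 -> 34 -> 38 -> 3 -> 43 -> 12 -> 16

48 -> 34 -> 38 -> 3 -> 43 -> 12 -> 16 -> None


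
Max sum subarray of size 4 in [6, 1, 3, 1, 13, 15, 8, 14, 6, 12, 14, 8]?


[0:4]: 11
[1:5]: 18
[2:6]: 32
[3:7]: 37
[4:8]: 50
[5:9]: 43
[6:10]: 40
[7:11]: 46
[8:12]: 40

Max: 50 at [4:8]


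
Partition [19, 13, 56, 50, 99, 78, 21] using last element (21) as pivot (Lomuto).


Pivot: 21
  19 <= 21: advance i (no swap)
  13 <= 21: advance i (no swap)
Place pivot at 2: [19, 13, 21, 50, 99, 78, 56]

Partitioned: [19, 13, 21, 50, 99, 78, 56]


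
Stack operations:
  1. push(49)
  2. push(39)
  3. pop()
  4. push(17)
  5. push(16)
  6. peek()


push(49) -> [49]
push(39) -> [49, 39]
pop()->39, [49]
push(17) -> [49, 17]
push(16) -> [49, 17, 16]
peek()->16

Final stack: [49, 17, 16]


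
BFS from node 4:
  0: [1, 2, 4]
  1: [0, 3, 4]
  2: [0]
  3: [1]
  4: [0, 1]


Visit 4, enqueue [0, 1]
Visit 0, enqueue [2]
Visit 1, enqueue [3]
Visit 2, enqueue []
Visit 3, enqueue []

BFS order: [4, 0, 1, 2, 3]


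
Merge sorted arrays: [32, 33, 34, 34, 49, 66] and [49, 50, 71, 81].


Take 32 from A
Take 33 from A
Take 34 from A
Take 34 from A
Take 49 from A
Take 49 from B
Take 50 from B
Take 66 from A

Merged: [32, 33, 34, 34, 49, 49, 50, 66, 71, 81]


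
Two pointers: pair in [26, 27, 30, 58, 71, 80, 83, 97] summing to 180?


lo=0(26)+hi=7(97)=123
lo=1(27)+hi=7(97)=124
lo=2(30)+hi=7(97)=127
lo=3(58)+hi=7(97)=155
lo=4(71)+hi=7(97)=168
lo=5(80)+hi=7(97)=177
lo=6(83)+hi=7(97)=180

Yes: 83+97=180


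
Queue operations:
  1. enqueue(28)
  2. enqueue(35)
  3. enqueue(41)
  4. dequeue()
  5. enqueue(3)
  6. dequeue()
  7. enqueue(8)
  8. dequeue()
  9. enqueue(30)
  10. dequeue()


enqueue(28) -> [28]
enqueue(35) -> [28, 35]
enqueue(41) -> [28, 35, 41]
dequeue()->28, [35, 41]
enqueue(3) -> [35, 41, 3]
dequeue()->35, [41, 3]
enqueue(8) -> [41, 3, 8]
dequeue()->41, [3, 8]
enqueue(30) -> [3, 8, 30]
dequeue()->3, [8, 30]

Final queue: [8, 30]


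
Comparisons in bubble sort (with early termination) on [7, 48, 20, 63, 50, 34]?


Algorithm: bubble sort (with early termination)
Input: [7, 48, 20, 63, 50, 34]
Sorted: [7, 20, 34, 48, 50, 63]

14


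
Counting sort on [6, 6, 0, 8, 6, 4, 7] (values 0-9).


Input: [6, 6, 0, 8, 6, 4, 7]
Counts: [1, 0, 0, 0, 1, 0, 3, 1, 1, 0]

Sorted: [0, 4, 6, 6, 6, 7, 8]


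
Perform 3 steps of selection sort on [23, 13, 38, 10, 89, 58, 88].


Initial: [23, 13, 38, 10, 89, 58, 88]
Step 1: min=10 at 3
  Swap: [10, 13, 38, 23, 89, 58, 88]
Step 2: min=13 at 1
  Swap: [10, 13, 38, 23, 89, 58, 88]
Step 3: min=23 at 3
  Swap: [10, 13, 23, 38, 89, 58, 88]

After 3 steps: [10, 13, 23, 38, 89, 58, 88]


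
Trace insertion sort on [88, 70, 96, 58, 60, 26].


Initial: [88, 70, 96, 58, 60, 26]
Insert 70: [70, 88, 96, 58, 60, 26]
Insert 96: [70, 88, 96, 58, 60, 26]
Insert 58: [58, 70, 88, 96, 60, 26]
Insert 60: [58, 60, 70, 88, 96, 26]
Insert 26: [26, 58, 60, 70, 88, 96]

Sorted: [26, 58, 60, 70, 88, 96]


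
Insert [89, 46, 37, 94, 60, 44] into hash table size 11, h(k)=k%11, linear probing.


Insert 89: h=1 -> slot 1
Insert 46: h=2 -> slot 2
Insert 37: h=4 -> slot 4
Insert 94: h=6 -> slot 6
Insert 60: h=5 -> slot 5
Insert 44: h=0 -> slot 0

Table: [44, 89, 46, None, 37, 60, 94, None, None, None, None]


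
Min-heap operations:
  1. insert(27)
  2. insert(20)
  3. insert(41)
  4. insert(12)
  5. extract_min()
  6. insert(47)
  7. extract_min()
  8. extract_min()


insert(27) -> [27]
insert(20) -> [20, 27]
insert(41) -> [20, 27, 41]
insert(12) -> [12, 20, 41, 27]
extract_min()->12, [20, 27, 41]
insert(47) -> [20, 27, 41, 47]
extract_min()->20, [27, 47, 41]
extract_min()->27, [41, 47]

Final heap: [41, 47]


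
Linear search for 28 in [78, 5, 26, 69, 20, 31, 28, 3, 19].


i=0: 78!=28
i=1: 5!=28
i=2: 26!=28
i=3: 69!=28
i=4: 20!=28
i=5: 31!=28
i=6: 28==28 found!

Found at 6, 7 comps


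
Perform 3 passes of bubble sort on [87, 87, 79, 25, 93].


Initial: [87, 87, 79, 25, 93]
Pass 1: [87, 79, 25, 87, 93] (2 swaps)
Pass 2: [79, 25, 87, 87, 93] (2 swaps)
Pass 3: [25, 79, 87, 87, 93] (1 swaps)

After 3 passes: [25, 79, 87, 87, 93]


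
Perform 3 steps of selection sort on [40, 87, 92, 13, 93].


Initial: [40, 87, 92, 13, 93]
Step 1: min=13 at 3
  Swap: [13, 87, 92, 40, 93]
Step 2: min=40 at 3
  Swap: [13, 40, 92, 87, 93]
Step 3: min=87 at 3
  Swap: [13, 40, 87, 92, 93]

After 3 steps: [13, 40, 87, 92, 93]


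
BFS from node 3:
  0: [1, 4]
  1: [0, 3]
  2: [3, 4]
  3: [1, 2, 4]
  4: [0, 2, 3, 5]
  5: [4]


Visit 3, enqueue [1, 2, 4]
Visit 1, enqueue [0]
Visit 2, enqueue []
Visit 4, enqueue [5]
Visit 0, enqueue []
Visit 5, enqueue []

BFS order: [3, 1, 2, 4, 0, 5]


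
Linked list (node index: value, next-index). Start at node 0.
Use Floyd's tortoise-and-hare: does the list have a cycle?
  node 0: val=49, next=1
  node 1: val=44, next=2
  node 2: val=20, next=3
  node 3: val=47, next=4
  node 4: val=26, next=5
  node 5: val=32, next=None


Floyd's tortoise (slow, +1) and hare (fast, +2):
  init: slow=0, fast=0
  step 1: slow=1, fast=2
  step 2: slow=2, fast=4
  step 3: fast 4->5->None, no cycle

Cycle: no


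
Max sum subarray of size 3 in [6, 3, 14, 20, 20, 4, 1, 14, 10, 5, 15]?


[0:3]: 23
[1:4]: 37
[2:5]: 54
[3:6]: 44
[4:7]: 25
[5:8]: 19
[6:9]: 25
[7:10]: 29
[8:11]: 30

Max: 54 at [2:5]


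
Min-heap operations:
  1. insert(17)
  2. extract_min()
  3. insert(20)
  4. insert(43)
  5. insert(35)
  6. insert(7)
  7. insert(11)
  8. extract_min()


insert(17) -> [17]
extract_min()->17, []
insert(20) -> [20]
insert(43) -> [20, 43]
insert(35) -> [20, 43, 35]
insert(7) -> [7, 20, 35, 43]
insert(11) -> [7, 11, 35, 43, 20]
extract_min()->7, [11, 20, 35, 43]

Final heap: [11, 20, 35, 43]


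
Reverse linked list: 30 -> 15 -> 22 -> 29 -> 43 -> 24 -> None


Step 1: curr=30, set curr.next=prev(None) | reversed so far: 30
Step 2: curr=15, set curr.next=prev(30) | reversed so far: 15 -> 30
Step 3: curr=22, set curr.next=prev(15) | reversed so far: 22 -> 15 -> 30
Step 4: curr=29, set curr.next=prev(22) | reversed so far: 29 -> 22 -> 15 -> 30
Step 5: curr=43, set curr.next=prev(29) | reversed so far: 43 -> 29 -> 22 -> 15 -> 30
Step 6: curr=24, set curr.next=prev(43) | reversed so far: 24 -> 43 -> 29 -> 22 -> 15 -> 30

24 -> 43 -> 29 -> 22 -> 15 -> 30 -> None


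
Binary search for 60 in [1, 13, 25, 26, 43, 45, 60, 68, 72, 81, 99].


Step 1: lo=0, hi=10, mid=5, val=45
Step 2: lo=6, hi=10, mid=8, val=72
Step 3: lo=6, hi=7, mid=6, val=60

Found at index 6


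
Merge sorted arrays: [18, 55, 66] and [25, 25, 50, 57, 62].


Take 18 from A
Take 25 from B
Take 25 from B
Take 50 from B
Take 55 from A
Take 57 from B
Take 62 from B

Merged: [18, 25, 25, 50, 55, 57, 62, 66]


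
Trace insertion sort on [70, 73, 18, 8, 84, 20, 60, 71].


Initial: [70, 73, 18, 8, 84, 20, 60, 71]
Insert 73: [70, 73, 18, 8, 84, 20, 60, 71]
Insert 18: [18, 70, 73, 8, 84, 20, 60, 71]
Insert 8: [8, 18, 70, 73, 84, 20, 60, 71]
Insert 84: [8, 18, 70, 73, 84, 20, 60, 71]
Insert 20: [8, 18, 20, 70, 73, 84, 60, 71]
Insert 60: [8, 18, 20, 60, 70, 73, 84, 71]
Insert 71: [8, 18, 20, 60, 70, 71, 73, 84]

Sorted: [8, 18, 20, 60, 70, 71, 73, 84]


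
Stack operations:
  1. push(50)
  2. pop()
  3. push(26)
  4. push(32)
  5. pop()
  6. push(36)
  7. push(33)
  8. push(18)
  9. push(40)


push(50) -> [50]
pop()->50, []
push(26) -> [26]
push(32) -> [26, 32]
pop()->32, [26]
push(36) -> [26, 36]
push(33) -> [26, 36, 33]
push(18) -> [26, 36, 33, 18]
push(40) -> [26, 36, 33, 18, 40]

Final stack: [26, 36, 33, 18, 40]


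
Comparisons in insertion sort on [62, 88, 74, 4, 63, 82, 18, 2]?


Algorithm: insertion sort
Input: [62, 88, 74, 4, 63, 82, 18, 2]
Sorted: [2, 4, 18, 62, 63, 74, 82, 88]

24


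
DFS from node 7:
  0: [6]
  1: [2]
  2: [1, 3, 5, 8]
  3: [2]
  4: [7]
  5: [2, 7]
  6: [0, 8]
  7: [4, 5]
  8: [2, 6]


Visit 7, push [5, 4]
Visit 4, push []
Visit 5, push [2]
Visit 2, push [8, 3, 1]
Visit 1, push []
Visit 3, push []
Visit 8, push [6]
Visit 6, push [0]
Visit 0, push []

DFS order: [7, 4, 5, 2, 1, 3, 8, 6, 0]


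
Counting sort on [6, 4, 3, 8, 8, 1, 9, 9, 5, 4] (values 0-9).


Input: [6, 4, 3, 8, 8, 1, 9, 9, 5, 4]
Counts: [0, 1, 0, 1, 2, 1, 1, 0, 2, 2]

Sorted: [1, 3, 4, 4, 5, 6, 8, 8, 9, 9]


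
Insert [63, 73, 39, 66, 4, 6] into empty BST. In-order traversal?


Insert 63: root
Insert 73: R from 63
Insert 39: L from 63
Insert 66: R from 63 -> L from 73
Insert 4: L from 63 -> L from 39
Insert 6: L from 63 -> L from 39 -> R from 4

In-order: [4, 6, 39, 63, 66, 73]


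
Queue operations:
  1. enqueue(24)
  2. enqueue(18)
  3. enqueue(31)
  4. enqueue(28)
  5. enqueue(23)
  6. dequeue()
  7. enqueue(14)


enqueue(24) -> [24]
enqueue(18) -> [24, 18]
enqueue(31) -> [24, 18, 31]
enqueue(28) -> [24, 18, 31, 28]
enqueue(23) -> [24, 18, 31, 28, 23]
dequeue()->24, [18, 31, 28, 23]
enqueue(14) -> [18, 31, 28, 23, 14]

Final queue: [18, 31, 28, 23, 14]


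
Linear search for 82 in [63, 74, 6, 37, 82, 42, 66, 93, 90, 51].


i=0: 63!=82
i=1: 74!=82
i=2: 6!=82
i=3: 37!=82
i=4: 82==82 found!

Found at 4, 5 comps


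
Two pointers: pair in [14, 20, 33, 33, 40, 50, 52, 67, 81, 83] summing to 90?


lo=0(14)+hi=9(83)=97
lo=0(14)+hi=8(81)=95
lo=0(14)+hi=7(67)=81
lo=1(20)+hi=7(67)=87
lo=2(33)+hi=7(67)=100
lo=2(33)+hi=6(52)=85
lo=3(33)+hi=6(52)=85
lo=4(40)+hi=6(52)=92
lo=4(40)+hi=5(50)=90

Yes: 40+50=90


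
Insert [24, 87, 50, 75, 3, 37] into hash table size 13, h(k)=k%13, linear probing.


Insert 24: h=11 -> slot 11
Insert 87: h=9 -> slot 9
Insert 50: h=11, 1 probes -> slot 12
Insert 75: h=10 -> slot 10
Insert 3: h=3 -> slot 3
Insert 37: h=11, 2 probes -> slot 0

Table: [37, None, None, 3, None, None, None, None, None, 87, 75, 24, 50]


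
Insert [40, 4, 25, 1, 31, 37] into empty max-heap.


Insert 40: [40]
Insert 4: [40, 4]
Insert 25: [40, 4, 25]
Insert 1: [40, 4, 25, 1]
Insert 31: [40, 31, 25, 1, 4]
Insert 37: [40, 31, 37, 1, 4, 25]

Final heap: [40, 31, 37, 1, 4, 25]


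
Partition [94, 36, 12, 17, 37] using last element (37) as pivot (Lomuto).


Pivot: 37
  36 <= 37: swap -> [36, 94, 12, 17, 37]
  12 <= 37: swap -> [36, 12, 94, 17, 37]
  17 <= 37: swap -> [36, 12, 17, 94, 37]
Place pivot at 3: [36, 12, 17, 37, 94]

Partitioned: [36, 12, 17, 37, 94]


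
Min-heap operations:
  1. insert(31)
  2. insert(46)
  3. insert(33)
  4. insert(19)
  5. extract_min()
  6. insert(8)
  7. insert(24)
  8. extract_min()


insert(31) -> [31]
insert(46) -> [31, 46]
insert(33) -> [31, 46, 33]
insert(19) -> [19, 31, 33, 46]
extract_min()->19, [31, 46, 33]
insert(8) -> [8, 31, 33, 46]
insert(24) -> [8, 24, 33, 46, 31]
extract_min()->8, [24, 31, 33, 46]

Final heap: [24, 31, 33, 46]


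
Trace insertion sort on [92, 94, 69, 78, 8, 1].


Initial: [92, 94, 69, 78, 8, 1]
Insert 94: [92, 94, 69, 78, 8, 1]
Insert 69: [69, 92, 94, 78, 8, 1]
Insert 78: [69, 78, 92, 94, 8, 1]
Insert 8: [8, 69, 78, 92, 94, 1]
Insert 1: [1, 8, 69, 78, 92, 94]

Sorted: [1, 8, 69, 78, 92, 94]


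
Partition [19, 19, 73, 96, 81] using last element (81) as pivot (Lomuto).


Pivot: 81
  19 <= 81: advance i (no swap)
  19 <= 81: advance i (no swap)
  73 <= 81: advance i (no swap)
Place pivot at 3: [19, 19, 73, 81, 96]

Partitioned: [19, 19, 73, 81, 96]


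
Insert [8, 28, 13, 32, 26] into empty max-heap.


Insert 8: [8]
Insert 28: [28, 8]
Insert 13: [28, 8, 13]
Insert 32: [32, 28, 13, 8]
Insert 26: [32, 28, 13, 8, 26]

Final heap: [32, 28, 13, 8, 26]


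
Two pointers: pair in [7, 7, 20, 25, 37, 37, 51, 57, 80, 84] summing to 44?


lo=0(7)+hi=9(84)=91
lo=0(7)+hi=8(80)=87
lo=0(7)+hi=7(57)=64
lo=0(7)+hi=6(51)=58
lo=0(7)+hi=5(37)=44

Yes: 7+37=44


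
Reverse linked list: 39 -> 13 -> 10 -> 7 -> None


Step 1: curr=39, set curr.next=prev(None) | reversed so far: 39
Step 2: curr=13, set curr.next=prev(39) | reversed so far: 13 -> 39
Step 3: curr=10, set curr.next=prev(13) | reversed so far: 10 -> 13 -> 39
Step 4: curr=7, set curr.next=prev(10) | reversed so far: 7 -> 10 -> 13 -> 39

7 -> 10 -> 13 -> 39 -> None


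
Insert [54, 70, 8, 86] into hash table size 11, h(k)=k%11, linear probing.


Insert 54: h=10 -> slot 10
Insert 70: h=4 -> slot 4
Insert 8: h=8 -> slot 8
Insert 86: h=9 -> slot 9

Table: [None, None, None, None, 70, None, None, None, 8, 86, 54]


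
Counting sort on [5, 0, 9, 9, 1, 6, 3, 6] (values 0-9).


Input: [5, 0, 9, 9, 1, 6, 3, 6]
Counts: [1, 1, 0, 1, 0, 1, 2, 0, 0, 2]

Sorted: [0, 1, 3, 5, 6, 6, 9, 9]


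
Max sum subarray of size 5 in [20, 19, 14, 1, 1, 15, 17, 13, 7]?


[0:5]: 55
[1:6]: 50
[2:7]: 48
[3:8]: 47
[4:9]: 53

Max: 55 at [0:5]


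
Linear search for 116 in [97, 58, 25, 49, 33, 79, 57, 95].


i=0: 97!=116
i=1: 58!=116
i=2: 25!=116
i=3: 49!=116
i=4: 33!=116
i=5: 79!=116
i=6: 57!=116
i=7: 95!=116

Not found, 8 comps


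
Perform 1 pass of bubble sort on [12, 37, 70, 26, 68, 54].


Initial: [12, 37, 70, 26, 68, 54]
Pass 1: [12, 37, 26, 68, 54, 70] (3 swaps)

After 1 pass: [12, 37, 26, 68, 54, 70]


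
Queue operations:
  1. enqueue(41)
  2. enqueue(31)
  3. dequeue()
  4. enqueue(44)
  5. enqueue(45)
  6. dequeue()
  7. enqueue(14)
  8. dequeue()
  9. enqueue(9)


enqueue(41) -> [41]
enqueue(31) -> [41, 31]
dequeue()->41, [31]
enqueue(44) -> [31, 44]
enqueue(45) -> [31, 44, 45]
dequeue()->31, [44, 45]
enqueue(14) -> [44, 45, 14]
dequeue()->44, [45, 14]
enqueue(9) -> [45, 14, 9]

Final queue: [45, 14, 9]


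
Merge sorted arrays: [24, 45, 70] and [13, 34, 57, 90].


Take 13 from B
Take 24 from A
Take 34 from B
Take 45 from A
Take 57 from B
Take 70 from A

Merged: [13, 24, 34, 45, 57, 70, 90]


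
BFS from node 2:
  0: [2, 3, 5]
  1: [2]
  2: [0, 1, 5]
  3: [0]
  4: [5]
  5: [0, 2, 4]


Visit 2, enqueue [0, 1, 5]
Visit 0, enqueue [3]
Visit 1, enqueue []
Visit 5, enqueue [4]
Visit 3, enqueue []
Visit 4, enqueue []

BFS order: [2, 0, 1, 5, 3, 4]


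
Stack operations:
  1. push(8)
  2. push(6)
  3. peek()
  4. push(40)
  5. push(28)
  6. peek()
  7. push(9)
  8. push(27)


push(8) -> [8]
push(6) -> [8, 6]
peek()->6
push(40) -> [8, 6, 40]
push(28) -> [8, 6, 40, 28]
peek()->28
push(9) -> [8, 6, 40, 28, 9]
push(27) -> [8, 6, 40, 28, 9, 27]

Final stack: [8, 6, 40, 28, 9, 27]


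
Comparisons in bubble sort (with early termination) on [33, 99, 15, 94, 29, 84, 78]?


Algorithm: bubble sort (with early termination)
Input: [33, 99, 15, 94, 29, 84, 78]
Sorted: [15, 29, 33, 78, 84, 94, 99]

18


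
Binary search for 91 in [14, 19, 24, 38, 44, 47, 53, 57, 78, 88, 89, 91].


Step 1: lo=0, hi=11, mid=5, val=47
Step 2: lo=6, hi=11, mid=8, val=78
Step 3: lo=9, hi=11, mid=10, val=89
Step 4: lo=11, hi=11, mid=11, val=91

Found at index 11


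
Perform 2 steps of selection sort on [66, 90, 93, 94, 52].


Initial: [66, 90, 93, 94, 52]
Step 1: min=52 at 4
  Swap: [52, 90, 93, 94, 66]
Step 2: min=66 at 4
  Swap: [52, 66, 93, 94, 90]

After 2 steps: [52, 66, 93, 94, 90]


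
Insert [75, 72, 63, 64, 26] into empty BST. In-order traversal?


Insert 75: root
Insert 72: L from 75
Insert 63: L from 75 -> L from 72
Insert 64: L from 75 -> L from 72 -> R from 63
Insert 26: L from 75 -> L from 72 -> L from 63

In-order: [26, 63, 64, 72, 75]


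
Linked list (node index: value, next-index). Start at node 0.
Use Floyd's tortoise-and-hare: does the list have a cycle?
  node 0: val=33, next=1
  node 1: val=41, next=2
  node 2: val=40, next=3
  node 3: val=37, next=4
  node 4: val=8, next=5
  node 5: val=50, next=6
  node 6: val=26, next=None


Floyd's tortoise (slow, +1) and hare (fast, +2):
  init: slow=0, fast=0
  step 1: slow=1, fast=2
  step 2: slow=2, fast=4
  step 3: slow=3, fast=6
  step 4: fast -> None, no cycle

Cycle: no


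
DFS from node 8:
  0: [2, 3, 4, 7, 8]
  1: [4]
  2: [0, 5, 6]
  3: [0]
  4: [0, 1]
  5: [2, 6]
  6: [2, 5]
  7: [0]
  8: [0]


Visit 8, push [0]
Visit 0, push [7, 4, 3, 2]
Visit 2, push [6, 5]
Visit 5, push [6]
Visit 6, push []
Visit 3, push []
Visit 4, push [1]
Visit 1, push []
Visit 7, push []

DFS order: [8, 0, 2, 5, 6, 3, 4, 1, 7]


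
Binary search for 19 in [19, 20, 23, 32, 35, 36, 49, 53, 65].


Step 1: lo=0, hi=8, mid=4, val=35
Step 2: lo=0, hi=3, mid=1, val=20
Step 3: lo=0, hi=0, mid=0, val=19

Found at index 0


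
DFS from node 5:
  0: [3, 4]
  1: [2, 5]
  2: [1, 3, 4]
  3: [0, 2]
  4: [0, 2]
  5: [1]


Visit 5, push [1]
Visit 1, push [2]
Visit 2, push [4, 3]
Visit 3, push [0]
Visit 0, push [4]
Visit 4, push []

DFS order: [5, 1, 2, 3, 0, 4]


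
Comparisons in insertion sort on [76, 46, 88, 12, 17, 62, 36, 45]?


Algorithm: insertion sort
Input: [76, 46, 88, 12, 17, 62, 36, 45]
Sorted: [12, 17, 36, 45, 46, 62, 76, 88]

22


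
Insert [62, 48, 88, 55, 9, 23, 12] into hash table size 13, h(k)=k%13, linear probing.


Insert 62: h=10 -> slot 10
Insert 48: h=9 -> slot 9
Insert 88: h=10, 1 probes -> slot 11
Insert 55: h=3 -> slot 3
Insert 9: h=9, 3 probes -> slot 12
Insert 23: h=10, 3 probes -> slot 0
Insert 12: h=12, 2 probes -> slot 1

Table: [23, 12, None, 55, None, None, None, None, None, 48, 62, 88, 9]


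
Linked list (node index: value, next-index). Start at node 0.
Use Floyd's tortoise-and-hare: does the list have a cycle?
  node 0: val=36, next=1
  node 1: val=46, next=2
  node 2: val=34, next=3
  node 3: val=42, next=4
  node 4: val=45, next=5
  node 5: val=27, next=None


Floyd's tortoise (slow, +1) and hare (fast, +2):
  init: slow=0, fast=0
  step 1: slow=1, fast=2
  step 2: slow=2, fast=4
  step 3: fast 4->5->None, no cycle

Cycle: no


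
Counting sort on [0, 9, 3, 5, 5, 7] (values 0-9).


Input: [0, 9, 3, 5, 5, 7]
Counts: [1, 0, 0, 1, 0, 2, 0, 1, 0, 1]

Sorted: [0, 3, 5, 5, 7, 9]


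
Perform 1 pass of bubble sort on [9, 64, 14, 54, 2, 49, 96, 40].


Initial: [9, 64, 14, 54, 2, 49, 96, 40]
Pass 1: [9, 14, 54, 2, 49, 64, 40, 96] (5 swaps)

After 1 pass: [9, 14, 54, 2, 49, 64, 40, 96]


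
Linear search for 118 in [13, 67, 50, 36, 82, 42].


i=0: 13!=118
i=1: 67!=118
i=2: 50!=118
i=3: 36!=118
i=4: 82!=118
i=5: 42!=118

Not found, 6 comps


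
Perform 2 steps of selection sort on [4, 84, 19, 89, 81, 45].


Initial: [4, 84, 19, 89, 81, 45]
Step 1: min=4 at 0
  Swap: [4, 84, 19, 89, 81, 45]
Step 2: min=19 at 2
  Swap: [4, 19, 84, 89, 81, 45]

After 2 steps: [4, 19, 84, 89, 81, 45]


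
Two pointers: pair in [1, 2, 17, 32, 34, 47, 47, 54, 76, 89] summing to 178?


lo=0(1)+hi=9(89)=90
lo=1(2)+hi=9(89)=91
lo=2(17)+hi=9(89)=106
lo=3(32)+hi=9(89)=121
lo=4(34)+hi=9(89)=123
lo=5(47)+hi=9(89)=136
lo=6(47)+hi=9(89)=136
lo=7(54)+hi=9(89)=143
lo=8(76)+hi=9(89)=165

No pair found


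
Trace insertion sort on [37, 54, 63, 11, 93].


Initial: [37, 54, 63, 11, 93]
Insert 54: [37, 54, 63, 11, 93]
Insert 63: [37, 54, 63, 11, 93]
Insert 11: [11, 37, 54, 63, 93]
Insert 93: [11, 37, 54, 63, 93]

Sorted: [11, 37, 54, 63, 93]


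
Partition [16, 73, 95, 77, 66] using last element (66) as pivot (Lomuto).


Pivot: 66
  16 <= 66: advance i (no swap)
Place pivot at 1: [16, 66, 95, 77, 73]

Partitioned: [16, 66, 95, 77, 73]


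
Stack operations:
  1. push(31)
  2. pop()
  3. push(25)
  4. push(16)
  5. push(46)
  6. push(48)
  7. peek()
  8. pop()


push(31) -> [31]
pop()->31, []
push(25) -> [25]
push(16) -> [25, 16]
push(46) -> [25, 16, 46]
push(48) -> [25, 16, 46, 48]
peek()->48
pop()->48, [25, 16, 46]

Final stack: [25, 16, 46]


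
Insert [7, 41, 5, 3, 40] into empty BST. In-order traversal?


Insert 7: root
Insert 41: R from 7
Insert 5: L from 7
Insert 3: L from 7 -> L from 5
Insert 40: R from 7 -> L from 41

In-order: [3, 5, 7, 40, 41]


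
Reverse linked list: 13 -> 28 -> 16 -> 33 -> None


Step 1: curr=13, set curr.next=prev(None) | reversed so far: 13
Step 2: curr=28, set curr.next=prev(13) | reversed so far: 28 -> 13
Step 3: curr=16, set curr.next=prev(28) | reversed so far: 16 -> 28 -> 13
Step 4: curr=33, set curr.next=prev(16) | reversed so far: 33 -> 16 -> 28 -> 13

33 -> 16 -> 28 -> 13 -> None


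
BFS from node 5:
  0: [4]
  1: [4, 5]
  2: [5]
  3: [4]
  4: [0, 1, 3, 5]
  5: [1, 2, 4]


Visit 5, enqueue [1, 2, 4]
Visit 1, enqueue []
Visit 2, enqueue []
Visit 4, enqueue [0, 3]
Visit 0, enqueue []
Visit 3, enqueue []

BFS order: [5, 1, 2, 4, 0, 3]


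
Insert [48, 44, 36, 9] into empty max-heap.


Insert 48: [48]
Insert 44: [48, 44]
Insert 36: [48, 44, 36]
Insert 9: [48, 44, 36, 9]

Final heap: [48, 44, 36, 9]


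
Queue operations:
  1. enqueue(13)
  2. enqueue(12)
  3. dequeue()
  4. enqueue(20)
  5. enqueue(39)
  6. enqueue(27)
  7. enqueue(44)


enqueue(13) -> [13]
enqueue(12) -> [13, 12]
dequeue()->13, [12]
enqueue(20) -> [12, 20]
enqueue(39) -> [12, 20, 39]
enqueue(27) -> [12, 20, 39, 27]
enqueue(44) -> [12, 20, 39, 27, 44]

Final queue: [12, 20, 39, 27, 44]


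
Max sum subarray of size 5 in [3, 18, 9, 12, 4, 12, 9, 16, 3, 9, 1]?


[0:5]: 46
[1:6]: 55
[2:7]: 46
[3:8]: 53
[4:9]: 44
[5:10]: 49
[6:11]: 38

Max: 55 at [1:6]


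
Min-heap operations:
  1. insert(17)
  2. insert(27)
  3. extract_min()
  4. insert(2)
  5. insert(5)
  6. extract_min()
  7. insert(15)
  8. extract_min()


insert(17) -> [17]
insert(27) -> [17, 27]
extract_min()->17, [27]
insert(2) -> [2, 27]
insert(5) -> [2, 27, 5]
extract_min()->2, [5, 27]
insert(15) -> [5, 27, 15]
extract_min()->5, [15, 27]

Final heap: [15, 27]


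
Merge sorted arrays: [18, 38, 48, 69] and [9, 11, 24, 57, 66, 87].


Take 9 from B
Take 11 from B
Take 18 from A
Take 24 from B
Take 38 from A
Take 48 from A
Take 57 from B
Take 66 from B
Take 69 from A

Merged: [9, 11, 18, 24, 38, 48, 57, 66, 69, 87]


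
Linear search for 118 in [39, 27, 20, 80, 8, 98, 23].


i=0: 39!=118
i=1: 27!=118
i=2: 20!=118
i=3: 80!=118
i=4: 8!=118
i=5: 98!=118
i=6: 23!=118

Not found, 7 comps


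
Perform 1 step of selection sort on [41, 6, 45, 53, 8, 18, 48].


Initial: [41, 6, 45, 53, 8, 18, 48]
Step 1: min=6 at 1
  Swap: [6, 41, 45, 53, 8, 18, 48]

After 1 step: [6, 41, 45, 53, 8, 18, 48]


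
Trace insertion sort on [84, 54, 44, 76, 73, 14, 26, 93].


Initial: [84, 54, 44, 76, 73, 14, 26, 93]
Insert 54: [54, 84, 44, 76, 73, 14, 26, 93]
Insert 44: [44, 54, 84, 76, 73, 14, 26, 93]
Insert 76: [44, 54, 76, 84, 73, 14, 26, 93]
Insert 73: [44, 54, 73, 76, 84, 14, 26, 93]
Insert 14: [14, 44, 54, 73, 76, 84, 26, 93]
Insert 26: [14, 26, 44, 54, 73, 76, 84, 93]
Insert 93: [14, 26, 44, 54, 73, 76, 84, 93]

Sorted: [14, 26, 44, 54, 73, 76, 84, 93]


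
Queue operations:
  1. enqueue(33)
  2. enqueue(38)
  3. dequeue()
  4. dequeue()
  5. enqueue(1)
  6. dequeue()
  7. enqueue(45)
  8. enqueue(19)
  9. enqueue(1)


enqueue(33) -> [33]
enqueue(38) -> [33, 38]
dequeue()->33, [38]
dequeue()->38, []
enqueue(1) -> [1]
dequeue()->1, []
enqueue(45) -> [45]
enqueue(19) -> [45, 19]
enqueue(1) -> [45, 19, 1]

Final queue: [45, 19, 1]


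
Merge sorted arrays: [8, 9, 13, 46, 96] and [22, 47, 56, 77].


Take 8 from A
Take 9 from A
Take 13 from A
Take 22 from B
Take 46 from A
Take 47 from B
Take 56 from B
Take 77 from B

Merged: [8, 9, 13, 22, 46, 47, 56, 77, 96]


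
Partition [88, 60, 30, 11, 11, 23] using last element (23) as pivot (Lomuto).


Pivot: 23
  11 <= 23: swap -> [11, 60, 30, 88, 11, 23]
  11 <= 23: swap -> [11, 11, 30, 88, 60, 23]
Place pivot at 2: [11, 11, 23, 88, 60, 30]

Partitioned: [11, 11, 23, 88, 60, 30]


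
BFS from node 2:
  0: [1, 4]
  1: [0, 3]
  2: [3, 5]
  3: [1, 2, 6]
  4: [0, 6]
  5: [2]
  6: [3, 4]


Visit 2, enqueue [3, 5]
Visit 3, enqueue [1, 6]
Visit 5, enqueue []
Visit 1, enqueue [0]
Visit 6, enqueue [4]
Visit 0, enqueue []
Visit 4, enqueue []

BFS order: [2, 3, 5, 1, 6, 0, 4]


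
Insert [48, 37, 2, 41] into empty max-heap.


Insert 48: [48]
Insert 37: [48, 37]
Insert 2: [48, 37, 2]
Insert 41: [48, 41, 2, 37]

Final heap: [48, 41, 2, 37]
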